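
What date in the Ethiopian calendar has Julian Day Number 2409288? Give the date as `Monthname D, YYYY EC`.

Miyazya 14, 1876 EC

The Gregorian equivalent of JDN 2409288 is 21 April 1884.
In the Ethiopian calendar that day is Miyazya 14, 1876 EC.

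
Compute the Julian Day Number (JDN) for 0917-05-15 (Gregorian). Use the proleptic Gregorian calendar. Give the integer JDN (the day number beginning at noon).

2056122

JDN 2451545 is 1 January 2000 CE (Gregorian); the target day is −395423 days from there, so JDN = 2056122.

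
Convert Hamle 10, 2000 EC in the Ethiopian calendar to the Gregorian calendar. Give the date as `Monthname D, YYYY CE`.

Both dates share Julian Day Number 2454665; in the Gregorian calendar that is 17 July 2008 CE.

July 17, 2008 CE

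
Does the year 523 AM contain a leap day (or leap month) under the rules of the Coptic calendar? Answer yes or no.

yes

523 mod 4 = 3; in the Coptic calendar a year is leap when year mod 4 = 3, so it is a leap year.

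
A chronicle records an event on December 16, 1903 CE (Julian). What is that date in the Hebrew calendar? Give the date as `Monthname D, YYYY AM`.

Julian Day Number of the source date = 2416478.
Converting JDN 2416478 to the Hebrew calendar gives 10 Tevet 5664 AM.

Tevet 10, 5664 AM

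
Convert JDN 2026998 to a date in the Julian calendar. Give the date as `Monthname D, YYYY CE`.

August 14, 837 CE

The proleptic Gregorian equivalent of JDN 2026998 is 18 August 837.
In the Julian calendar that day is August 14, 837 CE.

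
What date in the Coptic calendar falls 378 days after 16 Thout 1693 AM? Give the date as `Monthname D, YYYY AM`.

The starting date is JDN 2443048; 2443048 + 378 = 2443426.
JDN 2443426 corresponds to Thout 29, 1694 AM.

Thout 29, 1694 AM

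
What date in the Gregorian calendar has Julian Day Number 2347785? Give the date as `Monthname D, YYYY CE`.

December 1, 1715 CE

Counting from JDN 2299161 = 15 Oct 1582 gives an offset of 48624 days.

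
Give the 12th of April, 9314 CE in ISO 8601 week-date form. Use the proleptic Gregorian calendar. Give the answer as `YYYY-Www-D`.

9314-W15-4

The weekday is Thursday (ISO weekday 4).
That Thursday belongs to ISO week 15 of ISO year 9314.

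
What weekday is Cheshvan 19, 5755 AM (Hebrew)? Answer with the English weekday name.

Monday

In the Gregorian calendar this is 24 October 1994 (JDN 2449650).
JDN 2449650 mod 7 = 0, and JDN 0 was a Monday, so this is a Monday.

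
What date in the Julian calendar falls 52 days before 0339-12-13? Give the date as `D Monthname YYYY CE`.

JDN of 0339-12-13 = 1845224.
1845224 − 52 = 1845172.
JDN 1845172 in the Julian calendar is 22 October 339 CE.

22 October 339 CE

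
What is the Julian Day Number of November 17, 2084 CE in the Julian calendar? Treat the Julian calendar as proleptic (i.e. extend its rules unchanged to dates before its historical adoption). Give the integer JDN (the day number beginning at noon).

2482560

In the Gregorian calendar the same day is 30 November 2084.
JDN 2400001 is 17 November 1858 CE (Gregorian), MJD 0; the target day is +82559 days from there, so JDN = 2482560.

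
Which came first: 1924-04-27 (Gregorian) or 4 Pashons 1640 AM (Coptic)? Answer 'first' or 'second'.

first

First date → JDN 2423903; second date → JDN 2423918.
JDN 2423903 < JDN 2423918, so the first date is earlier.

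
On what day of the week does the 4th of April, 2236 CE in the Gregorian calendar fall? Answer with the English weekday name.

Monday

Since JDN mod 7 = 0 (0 = Monday), the day is Monday.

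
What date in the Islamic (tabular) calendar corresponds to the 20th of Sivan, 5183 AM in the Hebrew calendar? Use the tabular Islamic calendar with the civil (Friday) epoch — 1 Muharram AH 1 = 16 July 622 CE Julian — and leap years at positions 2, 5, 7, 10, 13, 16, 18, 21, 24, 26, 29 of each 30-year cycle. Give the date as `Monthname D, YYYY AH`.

Julian Day Number of the source date = 2240958.
Converting JDN 2240958 to the tabular Islamic calendar gives 19 Jumada al-Thani 826 AH.

Jumada al-Thani 19, 826 AH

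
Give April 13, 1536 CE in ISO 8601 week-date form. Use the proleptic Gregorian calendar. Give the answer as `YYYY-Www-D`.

1536-W16-1

The weekday is Monday (ISO weekday 1).
That Monday belongs to ISO week 16 of ISO year 1536.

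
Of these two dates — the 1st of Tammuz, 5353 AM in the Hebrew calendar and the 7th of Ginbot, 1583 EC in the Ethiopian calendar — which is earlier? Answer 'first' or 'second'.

second

First date → JDN 2303073; second date → JDN 2302292.
JDN 2302292 < JDN 2303073, so the second date is earlier.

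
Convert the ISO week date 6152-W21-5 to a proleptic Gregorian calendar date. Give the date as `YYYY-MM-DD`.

6152-05-26

ISO week 1 of 6152 is the week containing the first Thursday of 6152.
Week 21, day 5 (Friday) lands on 6152-05-26.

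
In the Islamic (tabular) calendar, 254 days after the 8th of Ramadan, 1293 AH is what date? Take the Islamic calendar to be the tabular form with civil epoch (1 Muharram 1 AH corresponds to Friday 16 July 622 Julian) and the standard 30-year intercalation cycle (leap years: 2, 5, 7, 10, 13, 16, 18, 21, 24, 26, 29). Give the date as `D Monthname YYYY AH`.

26 Jumada al-Awwal 1294 AH

Counting 254 days forward from JDN 2406525 reaches JDN 2406779, which is 26 Jumada al-Awwal 1294 AH.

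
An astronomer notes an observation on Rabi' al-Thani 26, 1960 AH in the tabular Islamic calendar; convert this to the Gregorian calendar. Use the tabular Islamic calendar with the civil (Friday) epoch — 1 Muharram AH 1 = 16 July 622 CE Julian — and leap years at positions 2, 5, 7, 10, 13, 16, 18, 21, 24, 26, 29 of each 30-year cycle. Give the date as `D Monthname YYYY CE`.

11 July 2523 CE

Julian Day Number of the source date = 2642758.
Converting JDN 2642758 to the Gregorian calendar gives 11 July 2523 CE.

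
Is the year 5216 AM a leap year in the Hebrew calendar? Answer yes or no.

Hebrew year 5216 is year 10 of its 19-year Metonic cycle; leap years are at positions 3, 6, 8, 11, 14, 17, 19, so it is a common year (12 months).

no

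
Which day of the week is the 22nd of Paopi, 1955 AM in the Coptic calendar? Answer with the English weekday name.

This is JDN 2538779 (3 November 2238 Gregorian).
JDN 2538779 mod 7 = 5, and JDN 0 was a Monday, so this is a Saturday.

Saturday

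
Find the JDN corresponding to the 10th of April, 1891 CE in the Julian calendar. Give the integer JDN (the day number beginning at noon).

2411845

Equivalently 22 April 1891 (Gregorian).
JDN 2400001 is 17 November 1858 CE (Gregorian), MJD 0; the target day is +11844 days from there, so JDN = 2411845.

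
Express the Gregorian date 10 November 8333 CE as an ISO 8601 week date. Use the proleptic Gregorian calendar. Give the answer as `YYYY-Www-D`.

8333-W45-5

The weekday is Friday (ISO weekday 5).
That Friday belongs to ISO week 45 of ISO year 8333.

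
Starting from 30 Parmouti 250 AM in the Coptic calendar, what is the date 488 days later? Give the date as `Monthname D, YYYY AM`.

Pi Kogi Enavot 3, 251 AM

Counting 488 days forward from JDN 1916216 reaches JDN 1916704, which is Pi Kogi Enavot 3, 251 AM.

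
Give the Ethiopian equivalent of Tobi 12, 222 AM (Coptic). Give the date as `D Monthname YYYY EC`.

Both dates share Julian Day Number 1905881; in the Ethiopian calendar that is 12 Tir 498 EC.

12 Tir 498 EC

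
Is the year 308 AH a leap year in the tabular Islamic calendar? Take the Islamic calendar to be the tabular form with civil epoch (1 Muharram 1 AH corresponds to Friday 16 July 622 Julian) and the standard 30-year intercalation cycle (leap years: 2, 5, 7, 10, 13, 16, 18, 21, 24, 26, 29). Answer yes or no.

Year 308 AH is year 8 of its 30-year cycle; leap positions are 2, 5, 7, 10, 13, 16, 18, 21, 24, 26, 29, so it is a common year (354 days).

no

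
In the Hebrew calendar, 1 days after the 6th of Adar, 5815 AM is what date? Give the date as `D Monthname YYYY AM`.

7 Adar 5815 AM

JDN of the 6th of Adar, 5815 AM = 2471698.
2471698 + 1 = 2471699.
JDN 2471699 in the Hebrew calendar is 7 Adar 5815 AM.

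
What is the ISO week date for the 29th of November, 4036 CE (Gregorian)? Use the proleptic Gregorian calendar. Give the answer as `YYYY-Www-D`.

4036-W48-6

The weekday is Saturday (ISO weekday 6).
That Saturday belongs to ISO week 48 of ISO year 4036.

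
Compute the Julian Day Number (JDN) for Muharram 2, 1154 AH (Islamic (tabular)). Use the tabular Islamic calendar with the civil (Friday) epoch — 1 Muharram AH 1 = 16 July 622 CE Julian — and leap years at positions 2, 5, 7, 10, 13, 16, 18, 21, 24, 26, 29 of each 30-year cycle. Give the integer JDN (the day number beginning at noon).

2357026

Equivalently 20 March 1741 (Gregorian).
JDN 2451545 is 1 January 2000 CE (Gregorian); the target day is −94519 days from there, so JDN = 2357026.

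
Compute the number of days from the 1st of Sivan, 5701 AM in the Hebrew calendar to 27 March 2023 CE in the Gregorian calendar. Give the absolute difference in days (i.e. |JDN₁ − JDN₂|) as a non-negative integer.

First date → JDN 2430142; second date → JDN 2460031.
The interval is |2430142 − 2460031| = 29889 days.

29889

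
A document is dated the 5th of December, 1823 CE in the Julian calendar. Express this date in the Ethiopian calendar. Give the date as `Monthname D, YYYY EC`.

Tahsas 8, 1816 EC

The source date corresponds to 17 December 1823 in the Gregorian calendar (JDN 2387247).
That day falls on 8 Tahsas 1816 EC in the Ethiopian calendar.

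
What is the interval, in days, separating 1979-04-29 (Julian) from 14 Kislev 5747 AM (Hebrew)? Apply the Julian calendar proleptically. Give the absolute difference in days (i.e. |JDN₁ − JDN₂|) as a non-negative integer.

JDN of the first date = 2444006.
JDN of the second date = 2446781.
|2446781 − 2444006| = 2775.

2775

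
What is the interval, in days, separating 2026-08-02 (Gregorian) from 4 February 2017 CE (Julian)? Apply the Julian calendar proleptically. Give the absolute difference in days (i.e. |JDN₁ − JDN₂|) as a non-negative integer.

3453

JDN of the first date = 2461255.
JDN of the second date = 2457802.
|2457802 − 2461255| = 3453.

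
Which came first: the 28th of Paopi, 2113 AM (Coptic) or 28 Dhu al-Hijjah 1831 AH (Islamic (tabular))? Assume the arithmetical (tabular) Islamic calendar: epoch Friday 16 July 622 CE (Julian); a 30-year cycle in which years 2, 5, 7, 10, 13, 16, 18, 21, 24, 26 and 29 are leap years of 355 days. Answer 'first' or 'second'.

Converting both to JDN: 2596495 vs 2597283; the smaller is the first.

first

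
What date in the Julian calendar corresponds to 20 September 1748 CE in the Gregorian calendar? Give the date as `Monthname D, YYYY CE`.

September 9, 1748 CE

For dates in this range the Gregorian date is 11 days ahead of the Julian.
20 September 1748 Gregorian − 11 days → 9 September 1748 Julian.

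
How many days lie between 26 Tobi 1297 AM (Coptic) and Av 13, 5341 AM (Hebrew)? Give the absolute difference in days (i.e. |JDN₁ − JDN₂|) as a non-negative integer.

JDN of the first date = 2298539.
JDN of the second date = 2298712.
|2298712 − 2298539| = 173.

173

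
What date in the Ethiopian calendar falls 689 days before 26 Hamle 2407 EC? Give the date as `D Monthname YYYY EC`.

2 Meskerem 2406 EC

JDN of 26 Hamle 2407 EC = 2603337.
2603337 − 689 = 2602648.
JDN 2602648 in the Ethiopian calendar is 2 Meskerem 2406 EC.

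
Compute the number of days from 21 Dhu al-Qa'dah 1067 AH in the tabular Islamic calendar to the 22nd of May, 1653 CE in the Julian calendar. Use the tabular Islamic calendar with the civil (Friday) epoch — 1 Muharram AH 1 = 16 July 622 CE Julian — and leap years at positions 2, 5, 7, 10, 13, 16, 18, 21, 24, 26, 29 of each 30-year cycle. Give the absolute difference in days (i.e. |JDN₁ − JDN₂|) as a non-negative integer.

1552

First date → JDN 2326510; second date → JDN 2324958.
The interval is |2326510 − 2324958| = 1552 days.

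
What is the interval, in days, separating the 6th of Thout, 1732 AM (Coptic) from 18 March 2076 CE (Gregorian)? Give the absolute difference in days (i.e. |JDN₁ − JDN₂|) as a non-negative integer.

JDN of the first date = 2457283.
JDN of the second date = 2479381.
|2479381 − 2457283| = 22098.

22098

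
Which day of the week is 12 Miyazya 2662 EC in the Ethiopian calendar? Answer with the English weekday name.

Monday

In the Gregorian calendar this is 25 April 2670 (JDN 2696372).
Since JDN mod 7 = 0 (0 = Monday), the day is Monday.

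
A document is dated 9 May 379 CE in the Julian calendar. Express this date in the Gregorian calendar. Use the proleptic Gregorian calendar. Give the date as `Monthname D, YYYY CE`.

At this point the Julian calendar is 1 day behind the Gregorian.
9 May 379 Julian + 1 day → 10 May 379 Gregorian.

May 10, 379 CE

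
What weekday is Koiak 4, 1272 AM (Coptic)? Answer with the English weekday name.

Sunday

In the proleptic Gregorian calendar this is 11 December 1555 (JDN 2289356).
Since JDN mod 7 = 6 (0 = Monday), the day is Sunday.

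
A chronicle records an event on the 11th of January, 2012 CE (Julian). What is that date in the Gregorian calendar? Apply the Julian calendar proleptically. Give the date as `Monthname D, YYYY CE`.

At this point the Julian calendar is 13 days behind the Gregorian.
11 January 2012 Julian + 13 days → 24 January 2012 Gregorian.

January 24, 2012 CE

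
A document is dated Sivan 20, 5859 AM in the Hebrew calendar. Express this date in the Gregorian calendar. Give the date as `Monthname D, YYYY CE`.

Julian Day Number of the source date = 2487863.
Converting JDN 2487863 to the Gregorian calendar gives 8 June 2099 CE.

June 8, 2099 CE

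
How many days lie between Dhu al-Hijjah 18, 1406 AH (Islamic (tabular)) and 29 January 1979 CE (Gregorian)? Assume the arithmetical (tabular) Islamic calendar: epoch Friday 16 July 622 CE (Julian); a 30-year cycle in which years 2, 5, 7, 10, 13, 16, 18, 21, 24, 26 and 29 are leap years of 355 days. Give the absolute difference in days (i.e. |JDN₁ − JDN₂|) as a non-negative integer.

First date → JDN 2446667; second date → JDN 2443903.
The interval is |2446667 − 2443903| = 2764 days.

2764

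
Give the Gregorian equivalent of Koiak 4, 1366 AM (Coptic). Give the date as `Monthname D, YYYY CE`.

December 10, 1649 CE

Julian Day Number of the source date = 2323689.
Converting JDN 2323689 to the Gregorian calendar gives 10 December 1649 CE.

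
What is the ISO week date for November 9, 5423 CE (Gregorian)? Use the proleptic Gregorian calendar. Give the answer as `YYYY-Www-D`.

5423-W45-7

The weekday is Sunday (ISO weekday 7).
That Sunday belongs to ISO week 45 of ISO year 5423.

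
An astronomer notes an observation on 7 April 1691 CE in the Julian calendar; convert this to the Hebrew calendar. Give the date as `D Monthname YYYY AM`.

18 Nisan 5451 AM

Julian Day Number of the source date = 2338792.
Converting JDN 2338792 to the Hebrew calendar gives 18 Nisan 5451 AM.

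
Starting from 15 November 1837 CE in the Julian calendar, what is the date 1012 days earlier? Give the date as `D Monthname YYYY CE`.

7 February 1835 CE

The starting date is JDN 2392341; 2392341 − 1012 = 2391329.
JDN 2391329 corresponds to 7 February 1835 CE.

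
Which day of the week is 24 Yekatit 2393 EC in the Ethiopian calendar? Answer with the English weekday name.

In the Gregorian calendar this is 6 March 2401 (JDN 2598072).
Since JDN mod 7 = 1 (0 = Monday), the day is Tuesday.

Tuesday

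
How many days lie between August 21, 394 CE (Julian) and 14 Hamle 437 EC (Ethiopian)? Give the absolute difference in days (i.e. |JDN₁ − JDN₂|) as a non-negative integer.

First date → JDN 1865199; second date → JDN 1883783.
The interval is |1865199 − 1883783| = 18584 days.

18584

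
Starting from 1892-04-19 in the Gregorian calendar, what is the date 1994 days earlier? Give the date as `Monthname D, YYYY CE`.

November 3, 1886 CE

The starting date is JDN 2412208; 2412208 − 1994 = 2410214.
JDN 2410214 corresponds to November 3, 1886 CE.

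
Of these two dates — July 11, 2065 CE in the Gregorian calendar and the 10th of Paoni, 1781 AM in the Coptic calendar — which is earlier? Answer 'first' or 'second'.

second

The two dates have Julian Day Numbers 2475478 and 2475454 respectively.
Since 2475454 < 2475478, the second date comes first.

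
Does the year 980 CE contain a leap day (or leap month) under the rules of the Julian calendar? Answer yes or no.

980 mod 4 = 0, so it is a leap year in the Julian calendar.

yes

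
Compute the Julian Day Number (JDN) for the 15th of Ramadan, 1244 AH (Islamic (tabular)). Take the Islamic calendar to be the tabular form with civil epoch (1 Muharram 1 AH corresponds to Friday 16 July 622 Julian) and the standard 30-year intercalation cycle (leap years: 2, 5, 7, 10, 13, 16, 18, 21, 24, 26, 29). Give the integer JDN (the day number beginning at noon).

2389168

Equivalently 21 March 1829 (Gregorian).
JDN 2400001 is 17 November 1858 CE (Gregorian), MJD 0; the target day is −10833 days from there, so JDN = 2389168.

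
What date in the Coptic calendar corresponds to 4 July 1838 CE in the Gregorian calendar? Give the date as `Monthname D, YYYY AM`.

Julian Day Number of the source date = 2392560.
Converting JDN 2392560 to the Coptic calendar gives 28 Paoni 1554 AM.

Paoni 28, 1554 AM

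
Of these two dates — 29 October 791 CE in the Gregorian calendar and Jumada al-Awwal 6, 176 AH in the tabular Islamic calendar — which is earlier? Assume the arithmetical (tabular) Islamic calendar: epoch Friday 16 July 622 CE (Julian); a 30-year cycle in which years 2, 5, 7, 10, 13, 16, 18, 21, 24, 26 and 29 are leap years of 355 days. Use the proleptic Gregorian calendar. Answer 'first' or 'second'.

First date → JDN 2010268; second date → JDN 2010577.
JDN 2010268 < JDN 2010577, so the first date is earlier.

first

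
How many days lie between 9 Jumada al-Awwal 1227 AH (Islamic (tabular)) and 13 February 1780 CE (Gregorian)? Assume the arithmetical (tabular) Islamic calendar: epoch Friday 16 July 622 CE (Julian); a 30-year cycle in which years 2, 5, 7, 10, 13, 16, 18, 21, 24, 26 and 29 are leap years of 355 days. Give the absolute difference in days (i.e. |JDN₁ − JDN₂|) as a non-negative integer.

11785

JDN of the first date = 2383020.
JDN of the second date = 2371235.
|2371235 − 2383020| = 11785.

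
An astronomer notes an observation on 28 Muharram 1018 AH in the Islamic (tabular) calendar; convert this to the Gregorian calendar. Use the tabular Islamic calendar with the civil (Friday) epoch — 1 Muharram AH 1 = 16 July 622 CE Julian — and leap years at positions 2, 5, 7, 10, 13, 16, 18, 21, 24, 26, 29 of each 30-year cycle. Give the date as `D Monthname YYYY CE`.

3 May 1609 CE

Both dates share Julian Day Number 2308858; in the Gregorian calendar that is 3 May 1609 CE.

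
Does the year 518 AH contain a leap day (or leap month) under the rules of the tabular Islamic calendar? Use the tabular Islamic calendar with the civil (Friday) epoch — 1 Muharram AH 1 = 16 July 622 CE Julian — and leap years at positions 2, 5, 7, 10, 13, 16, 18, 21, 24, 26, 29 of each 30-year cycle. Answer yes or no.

no

Year 518 AH is year 8 of its 30-year cycle; leap positions are 2, 5, 7, 10, 13, 16, 18, 21, 24, 26, 29, so it is a common year (354 days).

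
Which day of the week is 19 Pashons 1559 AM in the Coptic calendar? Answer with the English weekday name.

In the Gregorian calendar this is 26 May 1843 (JDN 2394347).
Since JDN mod 7 = 4 (0 = Monday), the day is Friday.

Friday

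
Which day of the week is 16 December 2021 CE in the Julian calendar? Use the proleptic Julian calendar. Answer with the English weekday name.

Wednesday

This is JDN 2459578 (29 December 2021 Gregorian).
2459578 ≡ 2 (mod 7); counting from Monday = 0 gives Wednesday.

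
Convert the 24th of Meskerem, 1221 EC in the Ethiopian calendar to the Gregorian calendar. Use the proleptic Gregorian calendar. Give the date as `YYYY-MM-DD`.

1228-09-28

Julian Day Number of the source date = 2169849.
Converting JDN 2169849 to the Gregorian calendar gives 28 September 1228 CE.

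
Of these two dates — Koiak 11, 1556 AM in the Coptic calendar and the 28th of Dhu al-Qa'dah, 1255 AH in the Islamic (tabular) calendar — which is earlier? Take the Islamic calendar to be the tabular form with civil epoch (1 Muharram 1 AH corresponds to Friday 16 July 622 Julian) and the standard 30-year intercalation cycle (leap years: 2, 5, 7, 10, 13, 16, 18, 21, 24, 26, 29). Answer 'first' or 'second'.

The two dates have Julian Day Numbers 2393094 and 2393138 respectively.
Since 2393094 < 2393138, the first date comes first.

first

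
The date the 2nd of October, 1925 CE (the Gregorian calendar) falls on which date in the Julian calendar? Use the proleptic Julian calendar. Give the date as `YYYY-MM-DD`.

1925-09-19

For dates in this range the Gregorian date is 13 days ahead of the Julian.
2 October 1925 Gregorian − 13 days → 19 September 1925 Julian.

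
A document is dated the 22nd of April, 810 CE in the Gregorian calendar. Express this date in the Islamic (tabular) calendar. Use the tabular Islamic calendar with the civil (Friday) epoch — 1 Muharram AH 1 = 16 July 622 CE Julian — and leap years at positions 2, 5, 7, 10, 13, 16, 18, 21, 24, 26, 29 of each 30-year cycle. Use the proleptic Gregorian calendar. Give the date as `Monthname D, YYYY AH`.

Both dates share Julian Day Number 2017018; in the tabular Islamic calendar that is 9 Rajab 194 AH.

Rajab 9, 194 AH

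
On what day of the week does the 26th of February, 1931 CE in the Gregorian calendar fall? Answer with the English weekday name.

Since JDN mod 7 = 3 (0 = Monday), the day is Thursday.

Thursday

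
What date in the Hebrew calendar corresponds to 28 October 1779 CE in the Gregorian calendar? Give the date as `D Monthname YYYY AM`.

18 Cheshvan 5540 AM

Julian Day Number of the source date = 2371127.
Converting JDN 2371127 to the Hebrew calendar gives 18 Cheshvan 5540 AM.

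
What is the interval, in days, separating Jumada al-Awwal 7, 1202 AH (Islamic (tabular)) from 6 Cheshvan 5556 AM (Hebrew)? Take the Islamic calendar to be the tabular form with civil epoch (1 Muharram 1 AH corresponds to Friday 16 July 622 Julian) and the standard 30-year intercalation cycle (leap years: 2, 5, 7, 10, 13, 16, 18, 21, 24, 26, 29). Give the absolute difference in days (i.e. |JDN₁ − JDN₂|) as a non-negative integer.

JDN of the first date = 2374158.
JDN of the second date = 2376962.
|2376962 − 2374158| = 2804.

2804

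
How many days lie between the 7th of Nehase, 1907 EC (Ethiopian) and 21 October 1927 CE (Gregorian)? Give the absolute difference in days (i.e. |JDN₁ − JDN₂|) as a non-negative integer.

4452

JDN of the first date = 2420723.
JDN of the second date = 2425175.
|2425175 − 2420723| = 4452.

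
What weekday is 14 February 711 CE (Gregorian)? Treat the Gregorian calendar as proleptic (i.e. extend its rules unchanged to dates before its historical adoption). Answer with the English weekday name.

Tuesday

1980791 ≡ 1 (mod 7); counting from Monday = 0 gives Tuesday.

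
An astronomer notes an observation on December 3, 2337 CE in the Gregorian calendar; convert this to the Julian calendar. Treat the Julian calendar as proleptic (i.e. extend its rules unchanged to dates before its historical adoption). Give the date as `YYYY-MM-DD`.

The Julian–Gregorian offset here is 16 days (Julian trailing).
3 December 2337 Gregorian − 16 days → 17 November 2337 Julian.

2337-11-17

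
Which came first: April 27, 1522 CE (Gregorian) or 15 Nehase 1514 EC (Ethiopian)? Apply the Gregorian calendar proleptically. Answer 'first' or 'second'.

first

The two dates have Julian Day Numbers 2277075 and 2277188 respectively.
Since 2277075 < 2277188, the first date comes first.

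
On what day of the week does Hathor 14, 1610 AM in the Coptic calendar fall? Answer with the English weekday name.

In the Gregorian calendar this is 22 November 1893 (JDN 2412790).
Since JDN mod 7 = 2 (0 = Monday), the day is Wednesday.

Wednesday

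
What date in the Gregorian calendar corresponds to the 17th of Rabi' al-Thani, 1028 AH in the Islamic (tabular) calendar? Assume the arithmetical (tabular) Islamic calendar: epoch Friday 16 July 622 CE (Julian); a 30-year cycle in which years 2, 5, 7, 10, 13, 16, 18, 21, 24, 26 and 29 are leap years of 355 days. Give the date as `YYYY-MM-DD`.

1619-04-03

Both dates share Julian Day Number 2312480; in the Gregorian calendar that is 3 April 1619 CE.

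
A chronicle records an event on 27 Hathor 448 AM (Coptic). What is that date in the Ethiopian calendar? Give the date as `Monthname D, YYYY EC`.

Both dates share Julian Day Number 1988383; in the Ethiopian calendar that is 27 Hidar 724 EC.

Hidar 27, 724 EC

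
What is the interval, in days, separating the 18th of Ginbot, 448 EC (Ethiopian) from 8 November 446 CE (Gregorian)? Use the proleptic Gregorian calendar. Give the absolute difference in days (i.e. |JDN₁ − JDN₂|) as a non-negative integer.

3475

JDN of the first date = 1887745.
JDN of the second date = 1884270.
|1884270 − 1887745| = 3475.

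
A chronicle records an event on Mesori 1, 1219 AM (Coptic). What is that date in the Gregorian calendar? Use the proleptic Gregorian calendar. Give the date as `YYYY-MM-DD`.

Julian Day Number of the source date = 2270234.
Converting JDN 2270234 to the Gregorian calendar gives 4 August 1503 CE.

1503-08-04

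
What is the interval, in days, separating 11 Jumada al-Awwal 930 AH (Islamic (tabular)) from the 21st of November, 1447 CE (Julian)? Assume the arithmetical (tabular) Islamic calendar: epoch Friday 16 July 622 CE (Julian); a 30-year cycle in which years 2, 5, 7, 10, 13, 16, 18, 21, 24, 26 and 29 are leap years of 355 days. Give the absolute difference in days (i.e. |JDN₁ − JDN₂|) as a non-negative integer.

27876

JDN of the first date = 2277775.
JDN of the second date = 2249899.
|2249899 − 2277775| = 27876.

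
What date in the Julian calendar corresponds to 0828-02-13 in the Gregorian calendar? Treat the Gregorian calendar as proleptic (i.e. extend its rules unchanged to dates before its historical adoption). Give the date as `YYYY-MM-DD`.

0828-02-09

For dates in this range the Gregorian date is 4 days ahead of the Julian.
13 February 828 Gregorian − 4 days → 9 February 828 Julian.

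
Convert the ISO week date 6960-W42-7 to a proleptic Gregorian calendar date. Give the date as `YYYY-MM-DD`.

6960-10-19

ISO week 1 of 6960 is the week containing the first Thursday of 6960.
Week 42, day 7 (Sunday) lands on 6960-10-19.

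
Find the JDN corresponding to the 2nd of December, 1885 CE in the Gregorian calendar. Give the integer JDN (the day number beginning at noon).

JDN 2400001 is 17 November 1858 CE (Gregorian), MJD 0; the target day is +9877 days from there, so JDN = 2409878.

2409878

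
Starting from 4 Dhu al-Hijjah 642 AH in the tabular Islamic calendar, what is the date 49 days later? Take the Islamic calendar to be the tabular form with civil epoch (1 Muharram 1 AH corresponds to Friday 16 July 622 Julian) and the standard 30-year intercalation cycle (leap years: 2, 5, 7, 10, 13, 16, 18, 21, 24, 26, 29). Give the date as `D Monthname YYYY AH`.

The starting date is JDN 2175917; 2175917 + 49 = 2175966.
JDN 2175966 corresponds to 24 Muharram 643 AH.

24 Muharram 643 AH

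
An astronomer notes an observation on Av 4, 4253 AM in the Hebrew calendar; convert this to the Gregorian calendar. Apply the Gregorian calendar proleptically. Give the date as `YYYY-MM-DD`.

Julian Day Number of the source date = 1901310.
Converting JDN 1901310 to the Gregorian calendar gives 4 July 493 CE.

0493-07-04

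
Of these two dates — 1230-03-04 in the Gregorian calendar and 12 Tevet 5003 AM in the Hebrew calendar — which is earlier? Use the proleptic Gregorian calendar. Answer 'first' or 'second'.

The two dates have Julian Day Numbers 2170371 and 2175039 respectively.
Since 2170371 < 2175039, the first date comes first.

first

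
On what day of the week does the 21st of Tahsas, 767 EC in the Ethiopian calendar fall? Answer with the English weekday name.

This is JDN 2004112 (21 December 774 Gregorian).
Since JDN mod 7 = 5 (0 = Monday), the day is Saturday.

Saturday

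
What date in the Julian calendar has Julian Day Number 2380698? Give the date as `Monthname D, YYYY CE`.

JDN 2380698 is 11 January 1806 in the Gregorian calendar.
In the Julian calendar that day is December 30, 1805 CE.

December 30, 1805 CE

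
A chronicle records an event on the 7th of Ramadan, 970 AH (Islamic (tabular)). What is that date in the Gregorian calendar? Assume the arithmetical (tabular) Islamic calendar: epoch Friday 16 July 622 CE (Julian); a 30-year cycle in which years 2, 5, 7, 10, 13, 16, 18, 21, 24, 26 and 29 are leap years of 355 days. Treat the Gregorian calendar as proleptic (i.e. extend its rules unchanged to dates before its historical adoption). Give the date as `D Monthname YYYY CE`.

Both dates share Julian Day Number 2292063; in the Gregorian calendar that is 10 May 1563 CE.

10 May 1563 CE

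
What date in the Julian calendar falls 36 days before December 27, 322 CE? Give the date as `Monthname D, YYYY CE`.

The starting date is JDN 1839029; 1839029 − 36 = 1838993.
JDN 1838993 corresponds to November 21, 322 CE.

November 21, 322 CE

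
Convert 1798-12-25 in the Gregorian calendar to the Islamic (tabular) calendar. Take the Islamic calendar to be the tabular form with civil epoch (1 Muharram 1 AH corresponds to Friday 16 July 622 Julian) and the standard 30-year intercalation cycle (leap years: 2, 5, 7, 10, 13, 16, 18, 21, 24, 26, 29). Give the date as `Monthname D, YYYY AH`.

Rajab 17, 1213 AH

Both dates share Julian Day Number 2378125; in the tabular Islamic calendar that is 17 Rajab 1213 AH.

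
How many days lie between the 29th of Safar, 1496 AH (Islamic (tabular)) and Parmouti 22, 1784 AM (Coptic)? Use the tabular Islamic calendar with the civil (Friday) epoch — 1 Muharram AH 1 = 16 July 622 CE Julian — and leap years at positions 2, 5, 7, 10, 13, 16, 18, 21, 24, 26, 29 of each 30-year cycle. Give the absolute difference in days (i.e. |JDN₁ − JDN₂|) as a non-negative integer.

First date → JDN 2478276; second date → JDN 2476502.
The interval is |2478276 − 2476502| = 1774 days.

1774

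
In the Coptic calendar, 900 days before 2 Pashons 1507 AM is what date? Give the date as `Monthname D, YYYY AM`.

Hathor 12, 1505 AM

Counting 900 days back from JDN 2375337 reaches JDN 2374437, which is Hathor 12, 1505 AM.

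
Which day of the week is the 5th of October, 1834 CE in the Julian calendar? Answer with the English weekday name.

Friday

Equivalently 17 October 1834 Gregorian, JDN 2391204.
JDN 2391204 mod 7 = 4, and JDN 0 was a Monday, so this is a Friday.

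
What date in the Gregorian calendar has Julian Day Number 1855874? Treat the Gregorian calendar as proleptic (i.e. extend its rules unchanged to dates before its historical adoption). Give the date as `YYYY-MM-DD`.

0369-02-09

Counting from JDN 2299161 = 15 Oct 1582 gives an offset of -443287 days.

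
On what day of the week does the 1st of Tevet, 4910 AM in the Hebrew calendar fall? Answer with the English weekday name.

In the proleptic Gregorian calendar this is 9 December 1149 (JDN 2141066).
2141066 ≡ 4 (mod 7); counting from Monday = 0 gives Friday.

Friday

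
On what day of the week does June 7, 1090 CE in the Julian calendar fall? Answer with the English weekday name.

Friday

This is JDN 2119338 (13 June 1090 Gregorian).
2119338 ≡ 4 (mod 7); counting from Monday = 0 gives Friday.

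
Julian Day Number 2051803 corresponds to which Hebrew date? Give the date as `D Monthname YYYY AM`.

9 Av 4665 AM

JDN 2051803 is 18 July 905 in the proleptic Gregorian calendar.
In the Hebrew calendar that day is 9 Av 4665 AM.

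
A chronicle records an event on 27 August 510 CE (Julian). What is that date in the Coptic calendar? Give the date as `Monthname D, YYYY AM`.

Both dates share Julian Day Number 1907574; in the Coptic calendar that is 4 Pi Kogi Enavot 226 AM.

Pi Kogi Enavot 4, 226 AM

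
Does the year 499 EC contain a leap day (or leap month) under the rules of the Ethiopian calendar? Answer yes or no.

yes

499 mod 4 = 3; in the Ethiopian calendar a year is leap when year mod 4 = 3, so it is a leap year.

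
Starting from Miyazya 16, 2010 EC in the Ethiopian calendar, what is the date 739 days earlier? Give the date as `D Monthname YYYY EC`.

7 Miyazya 2008 EC

The starting date is JDN 2458233; 2458233 − 739 = 2457494.
JDN 2457494 corresponds to 7 Miyazya 2008 EC.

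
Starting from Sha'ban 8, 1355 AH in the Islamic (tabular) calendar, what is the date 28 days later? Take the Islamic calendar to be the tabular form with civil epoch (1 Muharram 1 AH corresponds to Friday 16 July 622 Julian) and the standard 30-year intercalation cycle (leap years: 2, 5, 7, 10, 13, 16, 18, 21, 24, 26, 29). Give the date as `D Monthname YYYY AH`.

Counting 28 days forward from JDN 2428466 reaches JDN 2428494, which is 7 Ramadan 1355 AH.

7 Ramadan 1355 AH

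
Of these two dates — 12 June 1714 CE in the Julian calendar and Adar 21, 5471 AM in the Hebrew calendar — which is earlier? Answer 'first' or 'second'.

Converting both to JDN: 2347259 vs 2346060; the smaller is the second.

second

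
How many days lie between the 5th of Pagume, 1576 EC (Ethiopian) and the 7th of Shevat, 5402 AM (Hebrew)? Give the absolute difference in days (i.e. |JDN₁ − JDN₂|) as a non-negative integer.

JDN of the first date = 2299854.
JDN of the second date = 2320796.
|2320796 − 2299854| = 20942.

20942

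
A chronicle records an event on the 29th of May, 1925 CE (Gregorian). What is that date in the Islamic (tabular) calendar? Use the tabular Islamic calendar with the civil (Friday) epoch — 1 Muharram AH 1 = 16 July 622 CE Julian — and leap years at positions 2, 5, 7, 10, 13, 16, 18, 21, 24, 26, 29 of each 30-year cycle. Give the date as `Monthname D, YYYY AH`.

Julian Day Number of the source date = 2424300.
Converting JDN 2424300 to the tabular Islamic calendar gives 6 Dhu al-Qa'dah 1343 AH.

Dhu al-Qa'dah 6, 1343 AH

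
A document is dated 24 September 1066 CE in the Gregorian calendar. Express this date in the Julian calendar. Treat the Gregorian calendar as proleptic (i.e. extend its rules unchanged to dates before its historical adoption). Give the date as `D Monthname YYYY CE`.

18 September 1066 CE

At this point the Julian calendar is 6 days behind the Gregorian.
24 September 1066 Gregorian − 6 days → 18 September 1066 Julian.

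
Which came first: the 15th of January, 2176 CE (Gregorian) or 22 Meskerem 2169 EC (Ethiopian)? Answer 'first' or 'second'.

The two dates have Julian Day Numbers 2515842 and 2516104 respectively.
Since 2515842 < 2516104, the first date comes first.

first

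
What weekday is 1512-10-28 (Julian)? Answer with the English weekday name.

In the proleptic Gregorian calendar this is 7 November 1512 (JDN 2273617).
JDN 2273617 mod 7 = 3, and JDN 0 was a Monday, so this is a Thursday.

Thursday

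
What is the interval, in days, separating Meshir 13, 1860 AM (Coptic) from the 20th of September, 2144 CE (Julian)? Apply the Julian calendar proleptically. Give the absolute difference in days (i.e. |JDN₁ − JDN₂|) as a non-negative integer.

First date → JDN 2504192; second date → JDN 2504417.
The interval is |2504192 − 2504417| = 225 days.

225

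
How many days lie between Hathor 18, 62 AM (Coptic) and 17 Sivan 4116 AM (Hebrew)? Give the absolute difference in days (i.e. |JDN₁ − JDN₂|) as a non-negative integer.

First date → JDN 1847387; second date → JDN 1851240.
The interval is |1847387 − 1851240| = 3853 days.

3853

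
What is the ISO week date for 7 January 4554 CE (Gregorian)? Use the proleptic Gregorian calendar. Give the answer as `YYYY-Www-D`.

The weekday is Monday (ISO weekday 1).
That Monday belongs to ISO week 2 of ISO year 4554.

4554-W02-1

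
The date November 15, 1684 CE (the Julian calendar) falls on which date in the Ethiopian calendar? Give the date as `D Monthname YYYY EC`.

The source date corresponds to 25 November 1684 in the Gregorian calendar (JDN 2336458).
That day falls on 19 Hidar 1677 EC in the Ethiopian calendar.

19 Hidar 1677 EC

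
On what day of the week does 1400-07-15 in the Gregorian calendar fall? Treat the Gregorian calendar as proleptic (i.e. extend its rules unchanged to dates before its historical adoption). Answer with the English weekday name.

JDN 2232595 mod 7 = 1, and JDN 0 was a Monday, so this is a Tuesday.

Tuesday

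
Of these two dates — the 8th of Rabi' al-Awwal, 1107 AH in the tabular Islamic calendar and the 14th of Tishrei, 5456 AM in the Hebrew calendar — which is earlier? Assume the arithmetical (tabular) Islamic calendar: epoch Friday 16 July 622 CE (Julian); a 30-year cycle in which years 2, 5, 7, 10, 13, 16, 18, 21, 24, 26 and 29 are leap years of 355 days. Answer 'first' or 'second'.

The two dates have Julian Day Numbers 2340436 and 2340412 respectively.
Since 2340412 < 2340436, the second date comes first.

second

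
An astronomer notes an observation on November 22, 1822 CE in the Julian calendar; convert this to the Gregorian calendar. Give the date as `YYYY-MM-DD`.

For dates in this range the Gregorian date is 12 days ahead of the Julian.
22 November 1822 Julian + 12 days → 4 December 1822 Gregorian.

1822-12-04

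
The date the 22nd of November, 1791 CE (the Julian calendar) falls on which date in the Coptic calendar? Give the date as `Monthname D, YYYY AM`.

Julian Day Number of the source date = 2375546.
Converting JDN 2375546 to the Coptic calendar gives 25 Hathor 1508 AM.

Hathor 25, 1508 AM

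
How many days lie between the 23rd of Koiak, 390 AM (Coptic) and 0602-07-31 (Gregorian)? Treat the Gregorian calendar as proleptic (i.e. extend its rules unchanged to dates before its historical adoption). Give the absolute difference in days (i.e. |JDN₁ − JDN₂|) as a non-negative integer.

26077

JDN of the first date = 1967224.
JDN of the second date = 1941147.
|1941147 − 1967224| = 26077.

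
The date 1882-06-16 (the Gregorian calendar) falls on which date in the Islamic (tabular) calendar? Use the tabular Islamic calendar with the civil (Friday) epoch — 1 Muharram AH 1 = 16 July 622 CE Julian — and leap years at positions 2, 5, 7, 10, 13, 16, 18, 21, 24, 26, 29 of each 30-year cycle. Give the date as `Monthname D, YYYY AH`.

Both dates share Julian Day Number 2408613; in the tabular Islamic calendar that is 29 Rajab 1299 AH.

Rajab 29, 1299 AH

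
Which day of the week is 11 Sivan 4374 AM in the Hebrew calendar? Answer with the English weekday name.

In the proleptic Gregorian calendar this is 28 May 614 (JDN 1945466).
1945466 ≡ 5 (mod 7); counting from Monday = 0 gives Saturday.

Saturday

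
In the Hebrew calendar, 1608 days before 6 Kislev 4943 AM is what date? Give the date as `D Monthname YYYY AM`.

22 Sivan 4938 AM

Counting 1608 days back from JDN 2153090 reaches JDN 2151482, which is 22 Sivan 4938 AM.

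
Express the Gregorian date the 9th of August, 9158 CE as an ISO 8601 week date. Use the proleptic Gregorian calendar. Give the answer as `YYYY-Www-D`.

9158-W32-6

The weekday is Saturday (ISO weekday 6).
That Saturday belongs to ISO week 32 of ISO year 9158.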